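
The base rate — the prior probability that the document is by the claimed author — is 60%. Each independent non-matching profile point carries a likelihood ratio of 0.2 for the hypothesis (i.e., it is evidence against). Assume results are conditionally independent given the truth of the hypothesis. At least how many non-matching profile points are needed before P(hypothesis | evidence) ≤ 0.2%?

5

Prior odds = 0.6/0.4 = 1.5.
Likelihood ratio per non-matching profile point = 0.2.
Target odds: 0.002 ÷ 0.998 = 1/499.
Need 1.5 × 0.2ⁿ ≤ 1/499, i.e. 0.2ⁿ ≤ 2/1497.
0.2⁴ = 0.0016 is still above 2/1497 but 0.2⁵ = 0.00032 is at or below it, so n = 5.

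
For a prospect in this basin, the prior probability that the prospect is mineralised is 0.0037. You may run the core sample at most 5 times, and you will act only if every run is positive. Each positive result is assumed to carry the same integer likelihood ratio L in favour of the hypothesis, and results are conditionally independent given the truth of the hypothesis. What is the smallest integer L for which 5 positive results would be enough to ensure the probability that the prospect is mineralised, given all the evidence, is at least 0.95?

6

Prior odds = 0.0037/0.9963 = 37/9963.
Target odds = 0.95/0.05 = 19.
Need L⁵ ≥ 19 ÷ (37/9963) = 189297/37.
5⁵ = 3125 < 189297/37 ≤ 7776 = 6⁵, so L = 6.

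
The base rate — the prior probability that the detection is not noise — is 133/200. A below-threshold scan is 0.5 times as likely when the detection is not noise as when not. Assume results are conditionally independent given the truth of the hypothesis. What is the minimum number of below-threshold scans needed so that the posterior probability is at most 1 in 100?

Prior odds = 0.665/0.335 = 133/67.
Likelihood ratio per below-threshold scan = 0.5.
Target posterior odds = 0.01/0.99 = 1/99.
Need (133/67) × 0.5ⁿ ≤ 1/99, i.e. 0.5ⁿ ≤ 67/13167.
0.5⁷ = 0.0078125 is still above 67/13167 but 0.5⁸ = 0.00390625 is at or below it, so n = 8.

8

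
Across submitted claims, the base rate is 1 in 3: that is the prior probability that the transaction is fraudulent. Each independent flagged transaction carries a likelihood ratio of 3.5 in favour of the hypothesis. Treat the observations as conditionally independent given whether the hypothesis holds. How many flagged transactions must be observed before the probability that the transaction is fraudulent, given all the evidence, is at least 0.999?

Prior odds = (1/3)/(2/3) = 0.5.
Likelihood ratio per flagged transaction = 3.5.
Target odds: 0.999 ÷ 0.001 = 999.
Require 3.5ⁿ ≥ 999 ÷ 0.5 = 1998.
3.5⁶ = 1838.265625 falls short of 1998 but 3.5⁷ = 823543/128 reaches it, so n = 7.

7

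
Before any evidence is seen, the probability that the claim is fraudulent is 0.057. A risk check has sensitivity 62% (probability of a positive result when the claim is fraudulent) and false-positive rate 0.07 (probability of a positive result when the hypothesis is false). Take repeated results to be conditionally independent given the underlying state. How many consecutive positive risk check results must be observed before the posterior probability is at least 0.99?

Prior odds: 0.057 ÷ 0.943 = 57/943.
Likelihood ratio of a positive result = 0.62/0.07 = 62/7.
Target posterior odds = 0.99/0.01 = 99.
Require (62/7)ⁿ ≥ 99 ÷ (57/943) = 31119/19.
(62/7)³ = 238328/343 falls short of 31119/19 but (62/7)⁴ = 14776336/2401 reaches it, so n = 4.

4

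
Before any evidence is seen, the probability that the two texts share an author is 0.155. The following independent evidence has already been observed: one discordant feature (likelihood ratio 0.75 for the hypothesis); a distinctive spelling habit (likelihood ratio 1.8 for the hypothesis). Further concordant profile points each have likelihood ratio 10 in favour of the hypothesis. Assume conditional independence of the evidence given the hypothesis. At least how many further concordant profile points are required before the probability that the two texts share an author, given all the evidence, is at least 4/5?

Prior odds = 0.155/0.845 = 31/169.
Combined Bayes factor of the evidence already in hand = 0.75 × 1.8 = 1.35.
Odds after that evidence = (31/169) × 1.35 = 837/3380.
Target odds = 0.8/0.2 = 4.
Need 10ⁿ ≥ 4 ÷ (837/3380) = 13520/837.
10¹ = 10 falls short of 13520/837 but 10² = 100 reaches it, so n = 2.

2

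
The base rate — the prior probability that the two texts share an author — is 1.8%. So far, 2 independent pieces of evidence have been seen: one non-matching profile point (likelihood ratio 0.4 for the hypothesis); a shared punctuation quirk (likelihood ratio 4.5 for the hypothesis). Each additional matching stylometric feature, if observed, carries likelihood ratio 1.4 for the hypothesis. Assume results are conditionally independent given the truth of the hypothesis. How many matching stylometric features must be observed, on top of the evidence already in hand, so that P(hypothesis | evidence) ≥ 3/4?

Prior odds = 0.018/0.982 = 9/491.
Combined Bayes factor of the evidence already in hand = 0.4 × 4.5 = 1.8.
Odds after that evidence = (9/491) × 1.8 = 81/2455.
Target odds = 0.75/0.25 = 3.
Need 1.4ⁿ ≥ 3 ÷ (81/2455) = 2455/27.
1.4¹³ ≈79.3715 falls short of 2455/27 but 1.4¹⁴ ≈111.12 reaches it, so n = 14.

14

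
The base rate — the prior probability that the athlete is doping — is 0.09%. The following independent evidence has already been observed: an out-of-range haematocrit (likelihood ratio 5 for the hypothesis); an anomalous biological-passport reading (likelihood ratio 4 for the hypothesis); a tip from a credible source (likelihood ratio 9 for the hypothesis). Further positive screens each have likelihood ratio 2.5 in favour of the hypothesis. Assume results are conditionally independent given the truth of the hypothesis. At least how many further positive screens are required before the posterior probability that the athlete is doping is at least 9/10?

Prior odds = 0.0009/0.9991 = 9/9991.
Combined Bayes factor of the evidence already in hand = 5 × 4 × 9 = 180.
Odds after that evidence = (9/9991) × 180 = 1620/9991.
Target odds = 0.9/0.1 = 9.
Need 2.5ⁿ ≥ 9 ÷ (1620/9991) = 9991/180.
2.5⁴ = 39.0625 falls short of 9991/180 but 2.5⁵ = 97.65625 reaches it, so n = 5.

5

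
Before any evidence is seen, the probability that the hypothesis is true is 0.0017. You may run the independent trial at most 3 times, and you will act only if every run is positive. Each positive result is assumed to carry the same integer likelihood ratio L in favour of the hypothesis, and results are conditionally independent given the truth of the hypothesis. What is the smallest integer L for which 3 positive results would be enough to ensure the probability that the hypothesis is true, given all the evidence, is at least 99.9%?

84

Prior odds = 0.0017/0.9983 = 17/9983.
Target odds = 0.999/0.001 = 999.
Need L³ ≥ 999 ÷ (17/9983) = 9973017/17.
83³ = 571787 < 9973017/17 ≤ 592704 = 84³, so L = 84.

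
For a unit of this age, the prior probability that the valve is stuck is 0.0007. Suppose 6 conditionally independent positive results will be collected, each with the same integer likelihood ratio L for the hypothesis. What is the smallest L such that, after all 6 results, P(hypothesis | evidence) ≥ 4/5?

Prior odds = 0.0007/0.9993 = 7/9993.
Target odds = 0.8/0.2 = 4.
Need L⁶ ≥ 4 ÷ (7/9993) = 39972/7.
4⁶ = 4096 < 39972/7 ≤ 15625 = 5⁶, so L = 5.

5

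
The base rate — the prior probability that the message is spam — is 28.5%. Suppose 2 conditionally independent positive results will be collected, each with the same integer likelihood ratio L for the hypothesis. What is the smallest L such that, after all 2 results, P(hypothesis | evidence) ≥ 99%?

16

Prior odds = 0.285/0.715 = 57/143.
Target odds = 0.99/0.01 = 99.
Need L² ≥ 99 ÷ (57/143) = 4719/19.
15² = 225 < 4719/19 ≤ 256 = 16², so L = 16.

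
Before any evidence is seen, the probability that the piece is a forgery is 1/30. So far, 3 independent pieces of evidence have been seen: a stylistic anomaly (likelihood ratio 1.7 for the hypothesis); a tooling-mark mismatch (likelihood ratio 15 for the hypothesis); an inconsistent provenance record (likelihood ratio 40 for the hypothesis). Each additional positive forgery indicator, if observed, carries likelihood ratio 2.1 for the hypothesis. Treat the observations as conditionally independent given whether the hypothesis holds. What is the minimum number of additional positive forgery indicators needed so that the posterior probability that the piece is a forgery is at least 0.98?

1

Prior odds = (1/30)/(29/30) = 1/29.
Combined Bayes factor of the evidence already in hand = 1.7 × 15 × 40 = 1020.
Odds after that evidence = (1/29) × 1020 = 1020/29.
Target odds = 0.98/0.02 = 49.
Need 2.1ⁿ ≥ 49 ÷ (1020/29) = 1421/1020.
2.1¹ = 2.1, which meets the required 1421/1020; so n = 1.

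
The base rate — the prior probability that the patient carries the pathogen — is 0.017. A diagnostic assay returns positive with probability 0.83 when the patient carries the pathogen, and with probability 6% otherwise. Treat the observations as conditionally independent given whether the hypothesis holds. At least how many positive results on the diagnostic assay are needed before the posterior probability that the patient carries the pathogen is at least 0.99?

4

Prior odds = 0.017/0.983 = 17/983.
Likelihood ratio of a positive result = 0.83/0.06 = 83/6.
Target odds: 0.99 ÷ 0.01 = 99.
Require (83/6)ⁿ ≥ 99 ÷ (17/983) = 97317/17.
(83/6)³ = 571787/216 falls short of 97317/17 but (83/6)⁴ = 47458321/1296 reaches it, so n = 4.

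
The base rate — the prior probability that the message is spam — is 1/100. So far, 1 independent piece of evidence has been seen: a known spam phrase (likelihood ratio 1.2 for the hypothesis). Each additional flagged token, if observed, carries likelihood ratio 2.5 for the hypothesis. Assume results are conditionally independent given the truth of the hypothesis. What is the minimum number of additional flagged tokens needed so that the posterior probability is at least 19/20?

Prior odds = 0.01/0.99 = 1/99.
Bayes factor of the evidence already in hand = 1.2.
Odds after that evidence = (1/99) × 1.2 = 2/165.
Target odds = 0.95/0.05 = 19.
Need 2.5ⁿ ≥ 19 ÷ (2/165) = 1567.5.
2.5⁸ = 390625/256 falls short of 1567.5 but 2.5⁹ = 1953125/512 reaches it, so n = 9.

9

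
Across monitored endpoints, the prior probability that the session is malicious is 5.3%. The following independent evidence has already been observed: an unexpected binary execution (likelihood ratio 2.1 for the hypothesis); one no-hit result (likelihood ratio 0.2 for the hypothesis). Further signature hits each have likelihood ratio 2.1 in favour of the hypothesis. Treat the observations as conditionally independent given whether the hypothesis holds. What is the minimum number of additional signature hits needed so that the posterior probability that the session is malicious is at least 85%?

Prior odds = 0.053/0.947 = 53/947.
Combined Bayes factor of the evidence already in hand = 2.1 × 0.2 = 0.42.
Odds after that evidence = (53/947) × 0.42 = 1113/47350.
Target odds = 0.85/0.15 = 17/3.
Need 2.1ⁿ ≥ 17/3 ÷ (1113/47350) = 804950/3339.
2.1⁷ ≈180.109 falls short of 804950/3339 but 2.1⁸ ≈378.229 reaches it, so n = 8.

8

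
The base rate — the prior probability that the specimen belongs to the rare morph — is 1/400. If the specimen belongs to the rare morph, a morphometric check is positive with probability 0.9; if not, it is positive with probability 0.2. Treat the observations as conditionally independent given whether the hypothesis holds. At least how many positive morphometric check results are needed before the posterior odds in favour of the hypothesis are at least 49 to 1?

Prior odds = 0.0025/0.9975 = 1/399.
Likelihood ratio of a positive = 0.9/0.2 = 4.5.
Target odds = 49.
Need (1/399) × 4.5ⁿ ≥ 49, i.e. 4.5ⁿ ≥ 19551.
4.5⁶ = 8303.765625 falls short of 19551 but 4.5⁷ = 4782969/128 reaches it, so n = 7.

7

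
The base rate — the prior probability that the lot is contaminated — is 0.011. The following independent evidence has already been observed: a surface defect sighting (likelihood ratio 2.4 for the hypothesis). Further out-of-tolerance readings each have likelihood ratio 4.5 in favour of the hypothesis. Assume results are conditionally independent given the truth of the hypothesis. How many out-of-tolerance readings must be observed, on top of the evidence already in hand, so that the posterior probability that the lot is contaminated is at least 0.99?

6

Prior odds = 0.011/0.989 = 11/989.
Bayes factor of the evidence already in hand = 2.4.
Odds after that evidence = (11/989) × 2.4 = 132/4945.
Target odds = 0.99/0.01 = 99.
Need 4.5ⁿ ≥ 99 ÷ (132/4945) = 3708.75.
4.5⁵ = 1845.28125 falls short of 3708.75 but 4.5⁶ = 8303.765625 reaches it, so n = 6.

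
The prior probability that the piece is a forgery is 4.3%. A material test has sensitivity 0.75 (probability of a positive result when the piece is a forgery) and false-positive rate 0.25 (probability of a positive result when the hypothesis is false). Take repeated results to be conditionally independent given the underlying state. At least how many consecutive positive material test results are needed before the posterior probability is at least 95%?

6

Prior odds: 0.043 ÷ 0.957 = 43/957.
Likelihood ratio of a positive result = 0.75/0.25 = 3.
Target posterior odds = 0.95/0.05 = 19.
Need (43/957) × 3ⁿ ≥ 19, i.e. 3ⁿ ≥ 18183/43.
3⁵ = 243 falls short of 18183/43 but 3⁶ = 729 reaches it, so n = 6.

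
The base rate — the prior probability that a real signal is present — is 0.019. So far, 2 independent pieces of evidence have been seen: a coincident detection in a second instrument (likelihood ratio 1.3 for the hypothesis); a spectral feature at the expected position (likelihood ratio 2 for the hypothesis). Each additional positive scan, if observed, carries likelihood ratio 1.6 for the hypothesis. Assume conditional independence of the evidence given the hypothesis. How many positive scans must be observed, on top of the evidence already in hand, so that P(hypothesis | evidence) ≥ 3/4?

9

Prior odds = 0.019/0.981 = 19/981.
Combined Bayes factor of the evidence already in hand = 1.3 × 2 = 2.6.
Odds after that evidence = (19/981) × 2.6 = 247/4905.
Target odds = 0.75/0.25 = 3.
Need 1.6ⁿ ≥ 3 ÷ (247/4905) = 14715/247.
1.6⁸ = 16777216/390625 falls short of 14715/247 but 1.6⁹ = 134217728/1953125 reaches it, so n = 9.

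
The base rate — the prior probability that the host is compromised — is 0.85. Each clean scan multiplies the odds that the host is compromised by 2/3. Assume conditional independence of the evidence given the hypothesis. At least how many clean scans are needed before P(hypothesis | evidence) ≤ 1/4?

7

Prior odds: 0.85 ÷ 0.15 = 17/3.
Likelihood ratio per clean scan = 2/3.
Target odds: 0.25 ÷ 0.75 = 1/3.
Need (17/3) × (2/3)ⁿ ≤ 1/3, i.e. (2/3)ⁿ ≤ 1/17.
(2/3)⁶ = 64/729 is still above 1/17 but (2/3)⁷ = 128/2187 is at or below it, so n = 7.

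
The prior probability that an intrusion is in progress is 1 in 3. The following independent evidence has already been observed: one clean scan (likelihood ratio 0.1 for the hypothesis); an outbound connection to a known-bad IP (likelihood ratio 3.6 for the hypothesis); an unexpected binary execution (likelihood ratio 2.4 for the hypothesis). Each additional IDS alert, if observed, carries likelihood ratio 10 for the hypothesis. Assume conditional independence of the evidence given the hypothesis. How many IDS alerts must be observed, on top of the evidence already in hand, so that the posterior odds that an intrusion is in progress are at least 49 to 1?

Prior odds = (1/3)/(2/3) = 0.5.
Combined Bayes factor of the evidence already in hand = 0.1 × 3.6 × 2.4 = 0.864.
Odds after that evidence = 0.5 × 0.864 = 0.432.
Target odds = 49.
Need 10ⁿ ≥ 49 ÷ 0.432 = 6125/54.
10² = 100 falls short of 6125/54 but 10³ = 1000 reaches it, so n = 3.

3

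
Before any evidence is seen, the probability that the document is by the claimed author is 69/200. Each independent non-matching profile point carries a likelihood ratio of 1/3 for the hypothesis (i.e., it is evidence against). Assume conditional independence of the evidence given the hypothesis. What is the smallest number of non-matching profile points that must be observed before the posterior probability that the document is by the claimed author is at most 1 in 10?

2

Prior odds: 0.345 ÷ 0.655 = 69/131.
Likelihood ratio per non-matching profile point = 1/3.
Target posterior odds = 0.1/0.9 = 1/9.
Require (1/3)ⁿ ≤ 1/9 ÷ (69/131) = 131/621.
(1/3)¹ = 1/3 is still above 131/621 but (1/3)² = 1/9 is at or below it, so n = 2.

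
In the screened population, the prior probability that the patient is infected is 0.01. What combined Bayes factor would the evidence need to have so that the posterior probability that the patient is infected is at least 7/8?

Prior odds = 0.01/0.99 = 1/99.
Target odds = 0.875/0.125 = 7.
Required Bayes factor = 7 ÷ (1/99) = 693.

693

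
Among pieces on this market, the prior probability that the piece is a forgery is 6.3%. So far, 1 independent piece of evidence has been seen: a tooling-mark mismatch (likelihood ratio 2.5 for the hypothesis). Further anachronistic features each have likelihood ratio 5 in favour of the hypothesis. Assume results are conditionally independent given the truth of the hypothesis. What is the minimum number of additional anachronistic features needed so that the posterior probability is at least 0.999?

Prior odds = 0.063/0.937 = 63/937.
Bayes factor of the evidence already in hand = 2.5.
Odds after that evidence = (63/937) × 2.5 = 315/1874.
Target odds = 0.999/0.001 = 999.
Need 5ⁿ ≥ 999 ÷ (315/1874) = 208014/35.
5⁵ = 3125 falls short of 208014/35 but 5⁶ = 15625 reaches it, so n = 6.

6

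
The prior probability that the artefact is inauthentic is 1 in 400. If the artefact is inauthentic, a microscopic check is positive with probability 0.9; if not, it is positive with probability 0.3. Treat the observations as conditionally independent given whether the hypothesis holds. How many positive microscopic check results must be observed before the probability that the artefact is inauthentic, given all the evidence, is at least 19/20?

9

Prior odds: 0.0025 ÷ 0.9975 = 1/399.
Likelihood ratio of a positive = 0.9/0.3 = 3.
Target posterior odds = 0.95/0.05 = 19.
Require 3ⁿ ≥ 19 ÷ (1/399) = 7581.
3⁸ = 6561 falls short of 7581 but 3⁹ = 19683 reaches it, so n = 9.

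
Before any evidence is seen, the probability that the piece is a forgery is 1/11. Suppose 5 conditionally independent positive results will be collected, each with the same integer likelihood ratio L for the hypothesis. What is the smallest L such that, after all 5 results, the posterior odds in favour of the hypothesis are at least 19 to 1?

Prior odds = (1/11)/(10/11) = 0.1.
Target odds = 19.
Need L⁵ ≥ 19 ÷ 0.1 = 190.
2⁵ = 32 < 190 ≤ 243 = 3⁵, so L = 3.

3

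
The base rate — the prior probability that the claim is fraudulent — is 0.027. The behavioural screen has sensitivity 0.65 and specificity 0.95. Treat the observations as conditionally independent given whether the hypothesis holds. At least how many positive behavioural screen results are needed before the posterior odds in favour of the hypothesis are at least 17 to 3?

Prior odds = 0.027/0.973 = 27/973.
False-positive rate = 1 − 0.95 = 0.05; likelihood ratio of a positive = 0.65/0.05 = 13.
Target odds = 17/3.
Require 13ⁿ ≥ 17/3 ÷ (27/973) = 16541/81.
13² = 169 falls short of 16541/81 but 13³ = 2197 reaches it, so n = 3.

3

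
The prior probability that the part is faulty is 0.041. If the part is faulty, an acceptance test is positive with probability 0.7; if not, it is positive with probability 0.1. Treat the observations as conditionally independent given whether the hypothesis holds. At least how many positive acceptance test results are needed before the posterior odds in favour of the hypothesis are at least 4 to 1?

3

Prior odds: 0.041 ÷ 0.959 = 41/959.
Likelihood ratio of a positive = 0.7/0.1 = 7.
Target odds = 4.
Require 7ⁿ ≥ 4 ÷ (41/959) = 3836/41.
7² = 49 falls short of 3836/41 but 7³ = 343 reaches it, so n = 3.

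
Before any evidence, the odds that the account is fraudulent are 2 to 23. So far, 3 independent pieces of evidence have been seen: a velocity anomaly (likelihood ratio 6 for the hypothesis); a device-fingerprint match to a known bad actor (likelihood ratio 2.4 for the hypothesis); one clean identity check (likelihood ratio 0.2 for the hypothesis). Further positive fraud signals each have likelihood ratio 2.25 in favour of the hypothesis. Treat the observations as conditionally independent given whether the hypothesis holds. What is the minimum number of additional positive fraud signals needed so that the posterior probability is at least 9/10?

Prior odds = 2/23.
Combined Bayes factor of the evidence already in hand = 6 × 2.4 × 0.2 = 2.88.
Odds after that evidence = (2/23) × 2.88 = 144/575.
Target odds = 0.9/0.1 = 9.
Need 2.25ⁿ ≥ 9 ÷ (144/575) = 35.9375.
2.25⁴ = 25.62890625 falls short of 35.9375 but 2.25⁵ = 59049/1024 reaches it, so n = 5.

5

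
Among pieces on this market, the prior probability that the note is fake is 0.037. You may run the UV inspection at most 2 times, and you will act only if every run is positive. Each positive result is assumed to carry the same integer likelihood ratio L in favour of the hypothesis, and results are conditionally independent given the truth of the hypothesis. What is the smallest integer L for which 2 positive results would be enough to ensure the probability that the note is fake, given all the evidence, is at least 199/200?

Prior odds = 0.037/0.963 = 37/963.
Target odds = 0.995/0.005 = 199.
Need L² ≥ 199 ÷ (37/963) = 191637/37.
71² = 5041 < 191637/37 ≤ 5184 = 72², so L = 72.

72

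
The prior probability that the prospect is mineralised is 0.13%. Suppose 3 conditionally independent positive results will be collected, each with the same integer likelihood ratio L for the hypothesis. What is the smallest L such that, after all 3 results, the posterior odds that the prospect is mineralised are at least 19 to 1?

Prior odds = 0.0013/0.9987 = 13/9987.
Target odds = 19.
Need L³ ≥ 19 ÷ (13/9987) = 189753/13.
24³ = 13824 < 189753/13 ≤ 15625 = 25³, so L = 25.

25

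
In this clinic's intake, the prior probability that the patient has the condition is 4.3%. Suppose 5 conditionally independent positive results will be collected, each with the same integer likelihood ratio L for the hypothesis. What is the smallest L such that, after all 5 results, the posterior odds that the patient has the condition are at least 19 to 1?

Prior odds = 0.043/0.957 = 43/957.
Target odds = 19.
Need L⁵ ≥ 19 ÷ (43/957) = 18183/43.
3⁵ = 243 < 18183/43 ≤ 1024 = 4⁵, so L = 4.

4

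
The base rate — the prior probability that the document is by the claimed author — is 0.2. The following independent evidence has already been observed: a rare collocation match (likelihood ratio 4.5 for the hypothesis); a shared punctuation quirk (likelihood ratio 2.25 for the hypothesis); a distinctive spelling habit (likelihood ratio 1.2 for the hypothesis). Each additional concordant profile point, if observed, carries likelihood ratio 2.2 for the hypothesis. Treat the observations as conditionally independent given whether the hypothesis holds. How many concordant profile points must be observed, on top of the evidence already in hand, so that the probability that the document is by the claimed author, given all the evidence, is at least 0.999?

8

Prior odds = 0.2/0.8 = 0.25.
Combined Bayes factor of the evidence already in hand = 4.5 × 2.25 × 1.2 = 12.15.
Odds after that evidence = 0.25 × 12.15 = 3.0375.
Target odds = 0.999/0.001 = 999.
Need 2.2ⁿ ≥ 999 ÷ 3.0375 = 2960/9.
2.2⁷ = 19487171/78125 falls short of 2960/9 but 2.2⁸ = 214358881/390625 reaches it, so n = 8.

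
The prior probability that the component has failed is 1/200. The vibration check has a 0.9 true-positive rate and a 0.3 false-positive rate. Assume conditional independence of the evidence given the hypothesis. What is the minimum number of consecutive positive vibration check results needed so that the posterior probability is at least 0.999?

12

Prior odds = 0.005/0.995 = 1/199.
Likelihood ratio of a positive result = 0.9/0.3 = 3.
Target odds: 0.999 ÷ 0.001 = 999.
Need (1/199) × 3ⁿ ≥ 999, i.e. 3ⁿ ≥ 198801.
3¹¹ = 177147 falls short of 198801 but 3¹² = 531441 reaches it, so n = 12.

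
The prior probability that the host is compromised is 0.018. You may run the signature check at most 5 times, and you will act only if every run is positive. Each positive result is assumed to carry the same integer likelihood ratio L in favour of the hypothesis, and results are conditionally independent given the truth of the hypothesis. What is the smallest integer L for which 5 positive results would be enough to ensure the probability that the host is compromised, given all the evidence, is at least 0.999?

9

Prior odds = 0.018/0.982 = 9/491.
Target odds = 0.999/0.001 = 999.
Need L⁵ ≥ 999 ÷ (9/491) = 54501.
8⁵ = 32768 < 54501 ≤ 59049 = 9⁵, so L = 9.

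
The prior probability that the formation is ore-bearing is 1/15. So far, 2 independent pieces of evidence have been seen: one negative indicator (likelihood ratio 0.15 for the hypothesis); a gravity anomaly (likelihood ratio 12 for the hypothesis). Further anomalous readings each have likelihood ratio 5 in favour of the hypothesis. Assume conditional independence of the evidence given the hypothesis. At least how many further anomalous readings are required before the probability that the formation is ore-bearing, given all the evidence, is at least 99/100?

5

Prior odds = (1/15)/(14/15) = 1/14.
Combined Bayes factor of the evidence already in hand = 0.15 × 12 = 1.8.
Odds after that evidence = (1/14) × 1.8 = 9/70.
Target odds = 0.99/0.01 = 99.
Need 5ⁿ ≥ 99 ÷ (9/70) = 770.
5⁴ = 625 falls short of 770 but 5⁵ = 3125 reaches it, so n = 5.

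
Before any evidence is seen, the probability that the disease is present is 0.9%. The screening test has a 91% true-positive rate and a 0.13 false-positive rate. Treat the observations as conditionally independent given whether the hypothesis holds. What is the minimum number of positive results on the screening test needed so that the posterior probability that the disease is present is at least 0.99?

5

Prior odds: 0.009 ÷ 0.991 = 9/991.
Likelihood ratio of a positive result = 0.91/0.13 = 7.
Target odds: 0.99 ÷ 0.01 = 99.
Require 7ⁿ ≥ 99 ÷ (9/991) = 10901.
7⁴ = 2401 falls short of 10901 but 7⁵ = 16807 reaches it, so n = 5.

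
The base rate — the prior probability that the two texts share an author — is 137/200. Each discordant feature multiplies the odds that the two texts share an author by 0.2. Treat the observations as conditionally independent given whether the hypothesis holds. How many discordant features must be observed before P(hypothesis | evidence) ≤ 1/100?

4

Prior odds: 0.685 ÷ 0.315 = 137/63.
Likelihood ratio per discordant feature = 0.2.
Target posterior odds = 0.01/0.99 = 1/99.
Require 0.2ⁿ ≤ 1/99 ÷ (137/63) = 7/1507.
0.2³ = 0.008 is still above 7/1507 but 0.2⁴ = 0.0016 is at or below it, so n = 4.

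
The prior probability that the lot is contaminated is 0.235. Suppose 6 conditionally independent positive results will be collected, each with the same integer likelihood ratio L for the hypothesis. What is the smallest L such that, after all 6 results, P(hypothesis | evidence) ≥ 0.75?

Prior odds = 0.235/0.765 = 47/153.
Target odds = 0.75/0.25 = 3.
Need L⁶ ≥ 3 ÷ (47/153) = 459/47.
1⁶ = 1 < 459/47 ≤ 64 = 2⁶, so L = 2.

2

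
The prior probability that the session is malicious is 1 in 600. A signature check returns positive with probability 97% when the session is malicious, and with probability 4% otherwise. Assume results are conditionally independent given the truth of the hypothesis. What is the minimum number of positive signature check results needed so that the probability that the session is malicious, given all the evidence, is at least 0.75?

Prior odds: (1/600) ÷ (599/600) = 1/599.
Likelihood ratio of a positive result = 0.97/0.04 = 24.25.
Target posterior odds = 0.75/0.25 = 3.
Need (1/599) × 24.25ⁿ ≥ 3, i.e. 24.25ⁿ ≥ 1797.
24.25² = 588.0625 falls short of 1797 but 24.25³ = 912673/64 reaches it, so n = 3.

3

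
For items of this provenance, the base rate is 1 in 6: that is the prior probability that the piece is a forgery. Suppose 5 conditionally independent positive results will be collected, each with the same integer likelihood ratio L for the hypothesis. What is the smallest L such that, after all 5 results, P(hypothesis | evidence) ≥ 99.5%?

Prior odds = (1/6)/(5/6) = 0.2.
Target odds = 0.995/0.005 = 199.
Need L⁵ ≥ 199 ÷ 0.2 = 995.
3⁵ = 243 < 995 ≤ 1024 = 4⁵, so L = 4.

4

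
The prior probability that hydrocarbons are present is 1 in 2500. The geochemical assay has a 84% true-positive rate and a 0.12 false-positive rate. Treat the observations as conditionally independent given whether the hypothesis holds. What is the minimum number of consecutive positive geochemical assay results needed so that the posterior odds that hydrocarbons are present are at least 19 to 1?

6

Prior odds = 0.0004/0.9996 = 1/2499.
Likelihood ratio of a positive result = 0.84/0.12 = 7.
Target odds = 19.
Require 7ⁿ ≥ 19 ÷ (1/2499) = 47481.
7⁵ = 16807 falls short of 47481 but 7⁶ = 117649 reaches it, so n = 6.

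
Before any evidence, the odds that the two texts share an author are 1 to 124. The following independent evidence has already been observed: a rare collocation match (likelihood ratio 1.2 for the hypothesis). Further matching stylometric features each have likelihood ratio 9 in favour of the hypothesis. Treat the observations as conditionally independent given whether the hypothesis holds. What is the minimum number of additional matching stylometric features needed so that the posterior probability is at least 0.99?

Prior odds = 1/124.
Bayes factor of the evidence already in hand = 1.2.
Odds after that evidence = (1/124) × 1.2 = 3/310.
Target odds = 0.99/0.01 = 99.
Need 9ⁿ ≥ 99 ÷ (3/310) = 10230.
9⁴ = 6561 falls short of 10230 but 9⁵ = 59049 reaches it, so n = 5.

5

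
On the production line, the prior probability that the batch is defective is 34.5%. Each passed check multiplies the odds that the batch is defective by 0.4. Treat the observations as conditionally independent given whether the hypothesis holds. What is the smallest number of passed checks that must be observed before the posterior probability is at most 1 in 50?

4

Prior odds = 0.345/0.655 = 69/131.
Likelihood ratio per passed check = 0.4.
Target posterior odds = 0.02/0.98 = 1/49.
Require 0.4ⁿ ≤ 1/49 ÷ (69/131) = 131/3381.
0.4³ = 0.064 is still above 131/3381 but 0.4⁴ = 0.0256 is at or below it, so n = 4.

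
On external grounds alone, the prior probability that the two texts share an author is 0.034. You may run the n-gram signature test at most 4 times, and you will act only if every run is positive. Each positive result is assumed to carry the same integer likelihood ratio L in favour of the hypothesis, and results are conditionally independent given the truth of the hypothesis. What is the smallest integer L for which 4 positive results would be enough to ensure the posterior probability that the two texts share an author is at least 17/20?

Prior odds = 0.034/0.966 = 17/483.
Target odds = 0.85/0.15 = 17/3.
Need L⁴ ≥ 17/3 ÷ (17/483) = 161.
3⁴ = 81 < 161 ≤ 256 = 4⁴, so L = 4.

4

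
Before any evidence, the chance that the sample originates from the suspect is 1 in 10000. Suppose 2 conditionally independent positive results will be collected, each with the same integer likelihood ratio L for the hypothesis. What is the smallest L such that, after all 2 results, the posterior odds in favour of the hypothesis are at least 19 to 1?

436

Prior odds = 0.0001/0.9999 = 1/9999.
Target odds = 19.
Need L² ≥ 19 ÷ (1/9999) = 189981.
435² = 189225 < 189981 ≤ 190096 = 436², so L = 436.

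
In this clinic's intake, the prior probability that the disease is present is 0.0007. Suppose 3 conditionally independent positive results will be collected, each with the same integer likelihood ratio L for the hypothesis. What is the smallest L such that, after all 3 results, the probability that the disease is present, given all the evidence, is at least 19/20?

31

Prior odds = 0.0007/0.9993 = 7/9993.
Target odds = 0.95/0.05 = 19.
Need L³ ≥ 19 ÷ (7/9993) = 189867/7.
30³ = 27000 < 189867/7 ≤ 29791 = 31³, so L = 31.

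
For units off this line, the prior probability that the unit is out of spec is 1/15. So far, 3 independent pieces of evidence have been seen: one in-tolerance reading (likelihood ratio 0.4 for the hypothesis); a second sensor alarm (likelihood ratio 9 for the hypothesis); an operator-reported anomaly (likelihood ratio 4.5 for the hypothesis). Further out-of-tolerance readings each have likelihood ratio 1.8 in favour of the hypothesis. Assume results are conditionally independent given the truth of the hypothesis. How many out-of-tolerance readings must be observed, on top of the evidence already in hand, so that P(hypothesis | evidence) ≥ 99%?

8

Prior odds = (1/15)/(14/15) = 1/14.
Combined Bayes factor of the evidence already in hand = 0.4 × 9 × 4.5 = 16.2.
Odds after that evidence = (1/14) × 16.2 = 81/70.
Target odds = 0.99/0.01 = 99.
Need 1.8ⁿ ≥ 99 ÷ (81/70) = 770/9.
1.8⁷ = 4782969/78125 falls short of 770/9 but 1.8⁸ = 43046721/390625 reaches it, so n = 8.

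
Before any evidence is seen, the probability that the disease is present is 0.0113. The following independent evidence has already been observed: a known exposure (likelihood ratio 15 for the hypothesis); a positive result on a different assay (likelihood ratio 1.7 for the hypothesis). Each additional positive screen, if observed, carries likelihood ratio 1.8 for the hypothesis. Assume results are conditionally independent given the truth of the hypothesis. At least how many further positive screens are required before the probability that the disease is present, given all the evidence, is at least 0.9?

Prior odds = 0.0113/0.9887 = 113/9887.
Combined Bayes factor of the evidence already in hand = 15 × 1.7 = 25.5.
Odds after that evidence = (113/9887) × 25.5 = 5763/19774.
Target odds = 0.9/0.1 = 9.
Need 1.8ⁿ ≥ 9 ÷ (5763/19774) = 59322/1921.
1.8⁵ = 18.89568 falls short of 59322/1921 but 1.8⁶ = 531441/15625 reaches it, so n = 6.

6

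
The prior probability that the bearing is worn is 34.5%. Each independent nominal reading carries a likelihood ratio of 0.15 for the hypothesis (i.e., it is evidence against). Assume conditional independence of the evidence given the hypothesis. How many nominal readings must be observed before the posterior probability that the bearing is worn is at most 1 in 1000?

4

Prior odds: 0.345 ÷ 0.655 = 69/131.
Likelihood ratio per nominal reading = 0.15.
Target posterior odds = 0.001/0.999 = 1/999.
Need (69/131) × 0.15ⁿ ≤ 1/999, i.e. 0.15ⁿ ≤ 131/68931.
0.15³ = 0.003375 is still above 131/68931 but 0.15⁴ = 81/160000 is at or below it, so n = 4.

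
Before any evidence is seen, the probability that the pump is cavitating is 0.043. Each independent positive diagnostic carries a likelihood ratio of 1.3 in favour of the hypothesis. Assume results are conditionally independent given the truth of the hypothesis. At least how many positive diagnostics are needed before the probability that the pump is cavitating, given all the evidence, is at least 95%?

Prior odds = 0.043/0.957 = 43/957.
Likelihood ratio per positive diagnostic = 1.3.
Target posterior odds = 0.95/0.05 = 19.
Need (43/957) × 1.3ⁿ ≥ 19, i.e. 1.3ⁿ ≥ 18183/43.
1.3²³ ≈417.539 falls short of 18183/43 but 1.3²⁴ ≈542.801 reaches it, so n = 24.

24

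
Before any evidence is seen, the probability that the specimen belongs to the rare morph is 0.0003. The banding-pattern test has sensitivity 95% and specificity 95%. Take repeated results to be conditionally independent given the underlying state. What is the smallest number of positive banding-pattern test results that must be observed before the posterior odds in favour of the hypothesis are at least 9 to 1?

Prior odds: 0.0003 ÷ 0.9997 = 3/9997.
False-positive rate = 1 − 0.95 = 0.05; likelihood ratio of a positive = 0.95/0.05 = 19.
Target odds = 9.
Need (3/9997) × 19ⁿ ≥ 9, i.e. 19ⁿ ≥ 29991.
19³ = 6859 falls short of 29991 but 19⁴ = 130321 reaches it, so n = 4.

4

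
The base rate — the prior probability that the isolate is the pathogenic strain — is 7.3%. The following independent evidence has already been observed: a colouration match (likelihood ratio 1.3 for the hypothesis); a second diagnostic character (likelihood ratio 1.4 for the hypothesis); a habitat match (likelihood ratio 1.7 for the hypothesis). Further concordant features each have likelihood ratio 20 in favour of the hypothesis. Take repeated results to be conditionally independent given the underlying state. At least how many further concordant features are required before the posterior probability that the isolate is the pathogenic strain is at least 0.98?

2

Prior odds = 0.073/0.927 = 73/927.
Combined Bayes factor of the evidence already in hand = 1.3 × 1.4 × 1.7 = 3.094.
Odds after that evidence = (73/927) × 3.094 = 112931/463500.
Target odds = 0.98/0.02 = 49.
Need 20ⁿ ≥ 49 ÷ (112931/463500) = 3244500/16133.
20¹ = 20 falls short of 3244500/16133 but 20² = 400 reaches it, so n = 2.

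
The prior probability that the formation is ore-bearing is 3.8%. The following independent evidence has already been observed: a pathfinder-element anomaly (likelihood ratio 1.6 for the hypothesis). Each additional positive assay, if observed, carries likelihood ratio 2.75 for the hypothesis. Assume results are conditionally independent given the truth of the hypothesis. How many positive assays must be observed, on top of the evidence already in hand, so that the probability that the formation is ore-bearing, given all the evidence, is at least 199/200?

Prior odds = 0.038/0.962 = 19/481.
Bayes factor of the evidence already in hand = 1.6.
Odds after that evidence = (19/481) × 1.6 = 152/2405.
Target odds = 0.995/0.005 = 199.
Need 2.75ⁿ ≥ 199 ÷ (152/2405) = 478595/152.
2.75⁷ = 19487171/16384 falls short of 478595/152 but 2.75⁸ = 214358881/65536 reaches it, so n = 8.

8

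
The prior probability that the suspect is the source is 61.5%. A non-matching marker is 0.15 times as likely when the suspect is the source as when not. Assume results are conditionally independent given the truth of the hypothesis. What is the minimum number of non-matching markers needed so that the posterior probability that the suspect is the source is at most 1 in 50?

Prior odds: 0.615 ÷ 0.385 = 123/77.
Likelihood ratio per non-matching marker = 0.15.
Target posterior odds = 0.02/0.98 = 1/49.
Need (123/77) × 0.15ⁿ ≤ 1/49, i.e. 0.15ⁿ ≤ 11/861.
0.15² = 0.0225 is still above 11/861 but 0.15³ = 0.003375 is at or below it, so n = 3.

3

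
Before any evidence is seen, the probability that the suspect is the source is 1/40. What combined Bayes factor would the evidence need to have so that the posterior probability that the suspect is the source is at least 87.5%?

273

Prior odds = 0.025/0.975 = 1/39.
Target odds = 0.875/0.125 = 7.
Required Bayes factor = 7 ÷ (1/39) = 273.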